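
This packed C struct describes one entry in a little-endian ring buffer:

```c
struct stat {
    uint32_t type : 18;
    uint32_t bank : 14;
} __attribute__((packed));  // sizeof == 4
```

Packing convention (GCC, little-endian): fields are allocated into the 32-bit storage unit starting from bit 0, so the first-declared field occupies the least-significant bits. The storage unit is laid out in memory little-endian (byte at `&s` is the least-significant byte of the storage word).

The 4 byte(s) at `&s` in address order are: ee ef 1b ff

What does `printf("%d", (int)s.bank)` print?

16326

[0]=0xee [1]=0xef [2]=0x1b [3]=0xff (little-endian) → word 0xff1befee
type [0+:18] = (word>>0) & 0x3ffff = 258030
bank [18+:14] = (word>>18) & 0x3fff = 16326  ←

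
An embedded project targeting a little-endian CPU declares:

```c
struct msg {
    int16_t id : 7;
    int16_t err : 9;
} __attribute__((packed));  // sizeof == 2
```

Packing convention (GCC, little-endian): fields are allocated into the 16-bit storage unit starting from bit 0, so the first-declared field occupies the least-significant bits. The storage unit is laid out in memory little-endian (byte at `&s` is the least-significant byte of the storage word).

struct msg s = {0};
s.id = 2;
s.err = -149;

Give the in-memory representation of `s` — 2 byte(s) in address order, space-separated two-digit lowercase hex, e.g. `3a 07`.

82 b5

id:7 = 2 → 0x2 << 0 → word 0x0002
err:9 = -149 → 0x16b << 7 → word 0xb582
word = 0xb582 → little-endian bytes:
  [0]=0x82  [1]=0xb5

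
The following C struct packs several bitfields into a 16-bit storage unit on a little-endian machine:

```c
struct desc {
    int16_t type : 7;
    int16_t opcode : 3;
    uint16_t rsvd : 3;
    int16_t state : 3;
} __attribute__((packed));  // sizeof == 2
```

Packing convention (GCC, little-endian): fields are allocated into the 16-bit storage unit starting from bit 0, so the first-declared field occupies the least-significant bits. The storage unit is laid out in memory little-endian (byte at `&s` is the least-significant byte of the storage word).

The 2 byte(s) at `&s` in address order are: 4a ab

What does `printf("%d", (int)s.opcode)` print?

[0]=0x4a [1]=0xab (little-endian) → word 0xab4a
type:7 @ bit 0 → (0xab4a>>0)&0x7f = 0x4a
opcode:3 @ bit 7 → (0xab4a>>7)&0x7 = 0x6  ←
rsvd:3 @ bit 10 → (0xab4a>>10)&0x7 = 0x2
state:3 @ bit 13 → (0xab4a>>13)&0x7 = 0x5
opcode signed 3b, MSB=1: 6 - 8 = -2

-2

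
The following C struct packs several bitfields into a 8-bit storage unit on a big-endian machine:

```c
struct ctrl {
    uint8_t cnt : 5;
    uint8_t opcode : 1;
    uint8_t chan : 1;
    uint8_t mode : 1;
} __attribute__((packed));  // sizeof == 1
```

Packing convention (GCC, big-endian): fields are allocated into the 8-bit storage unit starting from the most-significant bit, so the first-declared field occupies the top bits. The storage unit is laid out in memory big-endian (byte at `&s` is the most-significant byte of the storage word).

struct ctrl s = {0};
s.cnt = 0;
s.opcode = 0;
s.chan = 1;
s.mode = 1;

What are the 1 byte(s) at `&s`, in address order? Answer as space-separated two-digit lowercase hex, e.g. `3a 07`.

03

[3+:5] cnt=0 & 0x1f = 0x0; word=0x00
[2+:1] opcode=0 & 0x1 = 0x0; word=0x00
[1+:1] chan=1 & 0x1 = 0x1; word=0x02
[0+:1] mode=1 & 0x1 = 0x1; word=0x03
word = 0x03 → big-endian bytes:
  [0]=0x03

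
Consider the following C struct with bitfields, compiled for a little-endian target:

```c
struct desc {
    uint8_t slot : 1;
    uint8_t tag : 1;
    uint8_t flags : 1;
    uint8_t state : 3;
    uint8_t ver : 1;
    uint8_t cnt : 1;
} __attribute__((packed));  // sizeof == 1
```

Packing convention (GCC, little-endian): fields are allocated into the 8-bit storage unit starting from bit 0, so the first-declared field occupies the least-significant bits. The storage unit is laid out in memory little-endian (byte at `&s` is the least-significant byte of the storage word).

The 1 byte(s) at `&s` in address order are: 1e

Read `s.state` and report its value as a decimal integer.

3

[0]=0x1e (little-endian) → word 0x1e
slot:1 @ bit 0 → (0x1e>>0)&0x1 = 0x0
tag:1 @ bit 1 → (0x1e>>1)&0x1 = 0x1
flags:1 @ bit 2 → (0x1e>>2)&0x1 = 0x1
state:3 @ bit 3 → (0x1e>>3)&0x7 = 0x3  ←
ver:1 @ bit 6 → (0x1e>>6)&0x1 = 0x0
cnt:1 @ bit 7 → (0x1e>>7)&0x1 = 0x0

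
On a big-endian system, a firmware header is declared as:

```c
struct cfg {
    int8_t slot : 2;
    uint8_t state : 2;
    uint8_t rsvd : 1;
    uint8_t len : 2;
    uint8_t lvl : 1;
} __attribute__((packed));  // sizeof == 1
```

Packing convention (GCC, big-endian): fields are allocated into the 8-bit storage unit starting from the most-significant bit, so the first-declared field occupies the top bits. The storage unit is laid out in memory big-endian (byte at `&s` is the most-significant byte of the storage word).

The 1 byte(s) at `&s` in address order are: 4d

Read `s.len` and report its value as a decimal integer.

2

[0]=0x4d (big-endian) → word 0x4d
slot:2 @ bit 6 → (0x4d>>6)&0x3 = 0x1
state:2 @ bit 4 → (0x4d>>4)&0x3 = 0x0
rsvd:1 @ bit 3 → (0x4d>>3)&0x1 = 0x1
len:2 @ bit 1 → (0x4d>>1)&0x3 = 0x2  ←
lvl:1 @ bit 0 → (0x4d>>0)&0x1 = 0x1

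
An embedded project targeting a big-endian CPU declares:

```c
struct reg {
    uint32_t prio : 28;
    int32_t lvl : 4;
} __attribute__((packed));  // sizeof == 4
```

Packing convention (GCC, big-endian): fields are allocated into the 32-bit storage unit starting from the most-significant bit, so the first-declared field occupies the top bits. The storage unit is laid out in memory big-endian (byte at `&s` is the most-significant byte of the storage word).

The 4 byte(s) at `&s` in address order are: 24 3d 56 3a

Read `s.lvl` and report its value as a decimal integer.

-6

[0]=0x24 [1]=0x3d [2]=0x56 [3]=0x3a (big-endian) → word 0x243d563a
prio:28 @ bit 4 → (0x243d563a>>4)&0xfffffff = 0x243d563
lvl:4 @ bit 0 → (0x243d563a>>0)&0xf = 0xa  ←
lvl signed 4b, MSB=1: 10 - 16 = -6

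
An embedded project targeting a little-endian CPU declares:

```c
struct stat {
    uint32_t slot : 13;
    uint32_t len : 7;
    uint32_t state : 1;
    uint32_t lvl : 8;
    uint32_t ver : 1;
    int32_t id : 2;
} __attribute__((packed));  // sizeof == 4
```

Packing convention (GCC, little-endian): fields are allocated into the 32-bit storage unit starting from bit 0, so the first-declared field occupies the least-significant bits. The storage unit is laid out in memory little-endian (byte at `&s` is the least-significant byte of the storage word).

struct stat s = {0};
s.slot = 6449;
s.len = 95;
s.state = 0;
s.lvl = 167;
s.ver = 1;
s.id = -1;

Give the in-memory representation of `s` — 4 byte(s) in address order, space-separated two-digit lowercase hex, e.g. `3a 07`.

slot (13b) val=6449 bits=0x1931 at bit 0: 0x00001931
len (7b) val=95 bits=0x5f at bit 13: 0x000bf931
state (1b) val=0 bits=0x0 at bit 20: 0x000bf931
lvl (8b) val=167 bits=0xa7 at bit 21: 0x14ebf931
ver (1b) val=1 bits=0x1 at bit 29: 0x34ebf931
id (2b) val=-1 bits=0x3 at bit 30: 0xf4ebf931
word = 0xf4ebf931 → little-endian bytes:
  [0]=0x31  [1]=0xf9  [2]=0xeb  [3]=0xf4

31 f9 eb f4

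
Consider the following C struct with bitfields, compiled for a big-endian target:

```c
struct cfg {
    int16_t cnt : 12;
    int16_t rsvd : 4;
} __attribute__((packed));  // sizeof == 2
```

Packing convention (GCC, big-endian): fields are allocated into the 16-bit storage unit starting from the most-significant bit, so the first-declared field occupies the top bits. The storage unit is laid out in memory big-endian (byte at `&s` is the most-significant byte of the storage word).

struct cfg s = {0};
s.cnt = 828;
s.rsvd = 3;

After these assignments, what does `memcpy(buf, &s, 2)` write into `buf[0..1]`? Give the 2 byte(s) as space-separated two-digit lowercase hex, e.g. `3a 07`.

33 c3

cnt:12 = 828 → 0x33c << 4 → word 0x33c0
rsvd:4 = 3 → 0x3 << 0 → word 0x33c3
word = 0x33c3 → big-endian bytes:
  [0]=0x33  [1]=0xc3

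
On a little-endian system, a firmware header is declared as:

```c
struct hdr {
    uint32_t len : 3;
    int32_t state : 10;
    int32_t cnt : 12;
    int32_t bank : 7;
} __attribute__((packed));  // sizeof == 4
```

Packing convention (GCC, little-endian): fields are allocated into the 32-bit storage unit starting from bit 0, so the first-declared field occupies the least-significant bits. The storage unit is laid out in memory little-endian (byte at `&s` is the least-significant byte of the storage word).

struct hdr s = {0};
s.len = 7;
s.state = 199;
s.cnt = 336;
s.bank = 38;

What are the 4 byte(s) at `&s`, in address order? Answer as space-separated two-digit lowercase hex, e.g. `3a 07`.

[0+:3] len=7 & 0x7 = 0x7; word=0x00000007
[3+:10] state=199 & 0x3ff = 0xc7; word=0x0000063f
[13+:12] cnt=336 & 0xfff = 0x150; word=0x002a063f
[25+:7] bank=38 & 0x7f = 0x26; word=0x4c2a063f
word = 0x4c2a063f → little-endian bytes:
  [0]=0x3f  [1]=0x06  [2]=0x2a  [3]=0x4c

3f 06 2a 4c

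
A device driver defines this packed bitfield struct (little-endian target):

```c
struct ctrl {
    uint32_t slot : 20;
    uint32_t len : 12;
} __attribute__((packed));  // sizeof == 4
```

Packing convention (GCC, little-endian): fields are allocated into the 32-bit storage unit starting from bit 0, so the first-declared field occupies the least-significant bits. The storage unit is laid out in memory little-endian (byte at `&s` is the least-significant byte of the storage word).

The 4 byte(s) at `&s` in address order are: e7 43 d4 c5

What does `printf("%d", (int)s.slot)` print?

279527

[0]=0xe7 [1]=0x43 [2]=0xd4 [3]=0xc5 (little-endian) → word 0xc5d443e7
slot [0+:20] = (word>>0) & 0xfffff = 279527  ←
len [20+:12] = (word>>20) & 0xfff = 3165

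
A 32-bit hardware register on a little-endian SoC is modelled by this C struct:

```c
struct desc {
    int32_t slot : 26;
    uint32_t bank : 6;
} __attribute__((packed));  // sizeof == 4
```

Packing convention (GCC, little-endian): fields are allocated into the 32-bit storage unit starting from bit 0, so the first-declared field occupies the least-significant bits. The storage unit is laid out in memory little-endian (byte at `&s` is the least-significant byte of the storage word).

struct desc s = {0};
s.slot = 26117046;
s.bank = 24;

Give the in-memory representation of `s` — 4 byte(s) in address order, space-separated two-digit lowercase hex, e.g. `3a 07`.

b6 83 8e 61

slot (26b) val=26117046 bits=0x18e83b6 at bit 0: 0x018e83b6
bank (6b) val=24 bits=0x18 at bit 26: 0x618e83b6
word = 0x618e83b6 → little-endian bytes:
  [0]=0xb6  [1]=0x83  [2]=0x8e  [3]=0x61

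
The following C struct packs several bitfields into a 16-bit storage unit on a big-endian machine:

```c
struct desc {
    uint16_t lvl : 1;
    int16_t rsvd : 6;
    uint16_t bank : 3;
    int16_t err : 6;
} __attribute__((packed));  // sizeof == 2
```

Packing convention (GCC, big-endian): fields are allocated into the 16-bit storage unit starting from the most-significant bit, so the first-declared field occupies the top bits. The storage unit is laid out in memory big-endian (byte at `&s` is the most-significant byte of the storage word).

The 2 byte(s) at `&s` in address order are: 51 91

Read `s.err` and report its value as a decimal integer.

[0]=0x51 [1]=0x91 (big-endian) → word 0x5191
lvl:1 @ bit 15 → (0x5191>>15)&0x1 = 0x0
rsvd:6 @ bit 9 → (0x5191>>9)&0x3f = 0x28
bank:3 @ bit 6 → (0x5191>>6)&0x7 = 0x6
err:6 @ bit 0 → (0x5191>>0)&0x3f = 0x11  ←
err signed 6b, MSB=0: value = 17

17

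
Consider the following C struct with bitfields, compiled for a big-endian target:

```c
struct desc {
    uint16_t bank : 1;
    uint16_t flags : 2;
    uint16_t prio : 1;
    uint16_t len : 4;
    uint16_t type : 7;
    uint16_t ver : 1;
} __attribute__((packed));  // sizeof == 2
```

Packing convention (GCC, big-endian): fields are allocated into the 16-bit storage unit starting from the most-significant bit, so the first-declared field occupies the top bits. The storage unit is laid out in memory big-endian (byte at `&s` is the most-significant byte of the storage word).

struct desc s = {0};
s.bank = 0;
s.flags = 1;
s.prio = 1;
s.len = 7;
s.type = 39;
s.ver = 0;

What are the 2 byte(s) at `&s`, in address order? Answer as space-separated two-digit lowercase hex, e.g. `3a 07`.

bank (1b) val=0 bits=0x0 at bit 15: 0x0000
flags (2b) val=1 bits=0x1 at bit 13: 0x2000
prio (1b) val=1 bits=0x1 at bit 12: 0x3000
len (4b) val=7 bits=0x7 at bit 8: 0x3700
type (7b) val=39 bits=0x27 at bit 1: 0x374e
ver (1b) val=0 bits=0x0 at bit 0: 0x374e
word = 0x374e → big-endian bytes:
  [0]=0x37  [1]=0x4e

37 4e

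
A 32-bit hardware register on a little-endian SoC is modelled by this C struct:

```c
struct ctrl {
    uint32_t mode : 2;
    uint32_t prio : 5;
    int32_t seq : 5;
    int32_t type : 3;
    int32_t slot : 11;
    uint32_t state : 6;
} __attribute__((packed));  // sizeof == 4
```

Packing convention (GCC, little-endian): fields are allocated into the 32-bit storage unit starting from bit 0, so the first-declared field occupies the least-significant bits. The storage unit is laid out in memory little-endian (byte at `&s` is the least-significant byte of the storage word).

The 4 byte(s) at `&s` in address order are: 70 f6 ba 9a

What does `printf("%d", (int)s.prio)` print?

28

[0]=0x70 [1]=0xf6 [2]=0xba [3]=0x9a (little-endian) → word 0x9abaf670
mode [0+:2] = (word>>0) & 0x3 = 0
prio [2+:5] = (word>>2) & 0x1f = 28  ←
seq [7+:5] = (word>>7) & 0x1f = 12
type [12+:3] = (word>>12) & 0x7 = 7
slot [15+:11] = (word>>15) & 0x7ff = 1397
state [26+:6] = (word>>26) & 0x3f = 38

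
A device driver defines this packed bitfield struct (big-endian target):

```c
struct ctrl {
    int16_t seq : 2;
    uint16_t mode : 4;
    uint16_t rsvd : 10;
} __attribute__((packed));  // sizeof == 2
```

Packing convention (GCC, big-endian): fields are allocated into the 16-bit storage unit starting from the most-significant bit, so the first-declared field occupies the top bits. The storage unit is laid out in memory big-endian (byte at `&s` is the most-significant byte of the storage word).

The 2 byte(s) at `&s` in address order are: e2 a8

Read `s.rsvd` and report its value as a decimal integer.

680

[0]=0xe2 [1]=0xa8 (big-endian) → word 0xe2a8
seq [14+:2] = (word>>14) & 0x3 = 3
mode [10+:4] = (word>>10) & 0xf = 8
rsvd [0+:10] = (word>>0) & 0x3ff = 680  ←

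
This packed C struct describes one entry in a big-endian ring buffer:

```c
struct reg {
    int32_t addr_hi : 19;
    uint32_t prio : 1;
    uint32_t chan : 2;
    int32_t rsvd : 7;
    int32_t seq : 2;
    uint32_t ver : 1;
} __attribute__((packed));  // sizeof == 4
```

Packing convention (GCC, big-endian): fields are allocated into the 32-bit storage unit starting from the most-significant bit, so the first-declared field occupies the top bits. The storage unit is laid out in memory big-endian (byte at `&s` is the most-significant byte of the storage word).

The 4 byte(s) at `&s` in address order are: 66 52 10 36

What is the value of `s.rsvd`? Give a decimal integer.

[0]=0x66 [1]=0x52 [2]=0x10 [3]=0x36 (big-endian) → word 0x66521036
addr_hi [13+:19] = (word>>13) & 0x7ffff = 209552
prio [12+:1] = (word>>12) & 0x1 = 1
chan [10+:2] = (word>>10) & 0x3 = 0
rsvd [3+:7] = (word>>3) & 0x7f = 6  ←
seq [1+:2] = (word>>1) & 0x3 = 3
ver [0+:1] = (word>>0) & 0x1 = 0
rsvd signed 7b, MSB=0: value = 6

6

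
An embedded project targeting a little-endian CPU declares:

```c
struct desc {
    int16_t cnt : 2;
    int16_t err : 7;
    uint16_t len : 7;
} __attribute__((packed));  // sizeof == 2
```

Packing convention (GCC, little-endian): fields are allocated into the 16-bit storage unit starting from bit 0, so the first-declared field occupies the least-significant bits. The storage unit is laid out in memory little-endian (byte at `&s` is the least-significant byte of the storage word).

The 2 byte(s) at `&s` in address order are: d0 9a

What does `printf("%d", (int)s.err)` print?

[0]=0xd0 [1]=0x9a (little-endian) → word 0x9ad0
cnt:2 @ bit 0 → (0x9ad0>>0)&0x3 = 0x0
err:7 @ bit 2 → (0x9ad0>>2)&0x7f = 0x34  ←
len:7 @ bit 9 → (0x9ad0>>9)&0x7f = 0x4d
err signed 7b, MSB=0: value = 52

52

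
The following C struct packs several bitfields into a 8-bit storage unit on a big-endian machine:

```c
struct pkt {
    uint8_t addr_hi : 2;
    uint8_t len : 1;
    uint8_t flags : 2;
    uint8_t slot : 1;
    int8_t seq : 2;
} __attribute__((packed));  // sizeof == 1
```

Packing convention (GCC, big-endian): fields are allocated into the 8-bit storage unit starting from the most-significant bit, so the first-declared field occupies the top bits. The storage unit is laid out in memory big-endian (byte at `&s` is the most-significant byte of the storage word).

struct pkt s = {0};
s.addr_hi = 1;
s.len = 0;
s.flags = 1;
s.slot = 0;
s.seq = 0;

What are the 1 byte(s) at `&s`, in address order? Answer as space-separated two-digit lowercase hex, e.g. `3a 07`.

addr_hi:2 = 1 → 0x1 << 6 → word 0x40
len:1 = 0 → 0x0 << 5 → word 0x40
flags:2 = 1 → 0x1 << 3 → word 0x48
slot:1 = 0 → 0x0 << 2 → word 0x48
seq:2 = 0 → 0x0 << 0 → word 0x48
word = 0x48 → big-endian bytes:
  [0]=0x48

48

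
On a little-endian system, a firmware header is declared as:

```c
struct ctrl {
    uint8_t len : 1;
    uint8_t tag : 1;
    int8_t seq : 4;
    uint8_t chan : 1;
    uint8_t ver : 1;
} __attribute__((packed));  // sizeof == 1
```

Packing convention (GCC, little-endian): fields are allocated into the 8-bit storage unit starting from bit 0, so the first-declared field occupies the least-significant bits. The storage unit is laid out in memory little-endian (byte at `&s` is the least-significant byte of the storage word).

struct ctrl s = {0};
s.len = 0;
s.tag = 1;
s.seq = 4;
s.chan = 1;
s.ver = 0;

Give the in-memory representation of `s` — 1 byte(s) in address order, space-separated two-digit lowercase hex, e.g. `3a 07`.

len:1 = 0 → 0x0 << 0 → word 0x00
tag:1 = 1 → 0x1 << 1 → word 0x02
seq:4 = 4 → 0x4 << 2 → word 0x12
chan:1 = 1 → 0x1 << 6 → word 0x52
ver:1 = 0 → 0x0 << 7 → word 0x52
word = 0x52 → little-endian bytes:
  [0]=0x52

52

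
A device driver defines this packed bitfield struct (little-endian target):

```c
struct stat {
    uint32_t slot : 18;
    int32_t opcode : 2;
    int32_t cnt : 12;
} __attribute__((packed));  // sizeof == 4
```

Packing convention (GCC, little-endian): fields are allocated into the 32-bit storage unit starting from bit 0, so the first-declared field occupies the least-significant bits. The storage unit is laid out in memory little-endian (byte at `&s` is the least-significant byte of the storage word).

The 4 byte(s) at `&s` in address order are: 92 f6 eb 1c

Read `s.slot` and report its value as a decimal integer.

[0]=0x92 [1]=0xf6 [2]=0xeb [3]=0x1c (little-endian) → word 0x1cebf692
slot:18 @ bit 0 → (0x1cebf692>>0)&0x3ffff = 0x3f692  ←
opcode:2 @ bit 18 → (0x1cebf692>>18)&0x3 = 0x2
cnt:12 @ bit 20 → (0x1cebf692>>20)&0xfff = 0x1ce

259730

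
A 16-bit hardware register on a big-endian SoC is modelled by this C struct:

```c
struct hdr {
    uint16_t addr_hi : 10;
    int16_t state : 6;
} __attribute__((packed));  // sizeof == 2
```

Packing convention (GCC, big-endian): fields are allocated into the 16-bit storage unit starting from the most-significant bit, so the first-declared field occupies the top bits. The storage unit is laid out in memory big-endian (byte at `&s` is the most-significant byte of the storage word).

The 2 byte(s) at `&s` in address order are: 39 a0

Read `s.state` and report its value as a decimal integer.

-32

[0]=0x39 [1]=0xa0 (big-endian) → word 0x39a0
addr_hi:10 @ bit 6 → (0x39a0>>6)&0x3ff = 0xe6
state:6 @ bit 0 → (0x39a0>>0)&0x3f = 0x20  ←
state signed 6b, MSB=1: 32 - 64 = -32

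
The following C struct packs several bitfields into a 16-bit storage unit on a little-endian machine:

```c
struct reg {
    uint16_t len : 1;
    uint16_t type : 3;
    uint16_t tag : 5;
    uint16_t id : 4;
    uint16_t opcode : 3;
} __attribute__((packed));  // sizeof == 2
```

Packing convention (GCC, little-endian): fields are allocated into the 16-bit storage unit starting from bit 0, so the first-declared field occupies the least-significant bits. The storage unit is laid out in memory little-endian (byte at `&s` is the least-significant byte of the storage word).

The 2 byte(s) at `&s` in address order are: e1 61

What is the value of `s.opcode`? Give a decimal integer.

[0]=0xe1 [1]=0x61 (little-endian) → word 0x61e1
len:1 @ bit 0 → (0x61e1>>0)&0x1 = 0x1
type:3 @ bit 1 → (0x61e1>>1)&0x7 = 0x0
tag:5 @ bit 4 → (0x61e1>>4)&0x1f = 0x1e
id:4 @ bit 9 → (0x61e1>>9)&0xf = 0x0
opcode:3 @ bit 13 → (0x61e1>>13)&0x7 = 0x3  ←

3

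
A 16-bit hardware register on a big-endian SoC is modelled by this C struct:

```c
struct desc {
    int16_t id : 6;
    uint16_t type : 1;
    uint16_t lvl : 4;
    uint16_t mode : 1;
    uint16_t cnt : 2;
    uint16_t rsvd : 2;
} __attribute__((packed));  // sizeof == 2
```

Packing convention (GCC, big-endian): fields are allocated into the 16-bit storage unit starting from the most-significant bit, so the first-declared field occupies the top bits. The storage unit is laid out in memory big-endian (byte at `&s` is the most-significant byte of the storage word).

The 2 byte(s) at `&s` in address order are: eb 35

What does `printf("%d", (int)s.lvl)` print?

9

[0]=0xeb [1]=0x35 (big-endian) → word 0xeb35
id:6 @ bit 10 → (0xeb35>>10)&0x3f = 0x3a
type:1 @ bit 9 → (0xeb35>>9)&0x1 = 0x1
lvl:4 @ bit 5 → (0xeb35>>5)&0xf = 0x9  ←
mode:1 @ bit 4 → (0xeb35>>4)&0x1 = 0x1
cnt:2 @ bit 2 → (0xeb35>>2)&0x3 = 0x1
rsvd:2 @ bit 0 → (0xeb35>>0)&0x3 = 0x1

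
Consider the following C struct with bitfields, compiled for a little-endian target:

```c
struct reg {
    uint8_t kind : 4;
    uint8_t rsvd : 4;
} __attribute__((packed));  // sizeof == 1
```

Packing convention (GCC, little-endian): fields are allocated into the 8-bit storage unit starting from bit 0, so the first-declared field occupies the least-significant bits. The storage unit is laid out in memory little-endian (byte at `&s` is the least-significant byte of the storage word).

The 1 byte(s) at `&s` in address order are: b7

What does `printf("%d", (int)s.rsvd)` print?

[0]=0xb7 (little-endian) → word 0xb7
kind [0+:4] = (word>>0) & 0xf = 7
rsvd [4+:4] = (word>>4) & 0xf = 11  ←

11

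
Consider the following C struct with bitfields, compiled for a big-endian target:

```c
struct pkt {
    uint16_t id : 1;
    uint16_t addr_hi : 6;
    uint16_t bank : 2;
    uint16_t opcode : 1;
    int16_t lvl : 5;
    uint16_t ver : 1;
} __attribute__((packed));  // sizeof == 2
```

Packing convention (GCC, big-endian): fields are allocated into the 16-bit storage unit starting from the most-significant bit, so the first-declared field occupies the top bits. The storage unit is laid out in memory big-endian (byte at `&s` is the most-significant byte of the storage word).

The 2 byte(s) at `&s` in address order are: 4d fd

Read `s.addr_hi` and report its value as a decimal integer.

38

[0]=0x4d [1]=0xfd (big-endian) → word 0x4dfd
id:1 @ bit 15 → (0x4dfd>>15)&0x1 = 0x0
addr_hi:6 @ bit 9 → (0x4dfd>>9)&0x3f = 0x26  ←
bank:2 @ bit 7 → (0x4dfd>>7)&0x3 = 0x3
opcode:1 @ bit 6 → (0x4dfd>>6)&0x1 = 0x1
lvl:5 @ bit 1 → (0x4dfd>>1)&0x1f = 0x1e
ver:1 @ bit 0 → (0x4dfd>>0)&0x1 = 0x1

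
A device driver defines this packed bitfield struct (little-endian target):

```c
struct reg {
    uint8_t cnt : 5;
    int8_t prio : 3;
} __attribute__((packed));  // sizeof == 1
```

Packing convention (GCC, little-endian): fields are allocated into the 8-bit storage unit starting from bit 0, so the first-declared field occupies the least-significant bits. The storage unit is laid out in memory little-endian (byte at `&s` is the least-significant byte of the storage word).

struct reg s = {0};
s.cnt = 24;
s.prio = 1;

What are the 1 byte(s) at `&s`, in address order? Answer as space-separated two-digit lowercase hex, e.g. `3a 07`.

cnt:5 = 24 → 0x18 << 0 → word 0x18
prio:3 = 1 → 0x1 << 5 → word 0x38
word = 0x38 → little-endian bytes:
  [0]=0x38

38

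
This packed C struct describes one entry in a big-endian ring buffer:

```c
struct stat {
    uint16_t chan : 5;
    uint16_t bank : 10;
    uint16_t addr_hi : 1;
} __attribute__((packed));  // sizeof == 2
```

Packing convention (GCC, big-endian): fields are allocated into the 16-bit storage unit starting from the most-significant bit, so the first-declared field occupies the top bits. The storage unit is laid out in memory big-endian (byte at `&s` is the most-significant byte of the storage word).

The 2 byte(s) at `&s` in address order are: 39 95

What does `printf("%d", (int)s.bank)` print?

[0]=0x39 [1]=0x95 (big-endian) → word 0x3995
chan [11+:5] = (word>>11) & 0x1f = 7
bank [1+:10] = (word>>1) & 0x3ff = 202  ←
addr_hi [0+:1] = (word>>0) & 0x1 = 1

202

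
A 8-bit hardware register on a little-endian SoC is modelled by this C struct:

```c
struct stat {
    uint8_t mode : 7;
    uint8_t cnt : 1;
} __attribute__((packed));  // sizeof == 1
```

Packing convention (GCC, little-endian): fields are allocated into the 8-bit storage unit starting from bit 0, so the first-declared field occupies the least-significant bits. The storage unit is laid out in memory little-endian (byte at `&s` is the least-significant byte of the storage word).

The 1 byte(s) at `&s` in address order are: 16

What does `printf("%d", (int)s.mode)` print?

[0]=0x16 (little-endian) → word 0x16
mode [0+:7] = (word>>0) & 0x7f = 22  ←
cnt [7+:1] = (word>>7) & 0x1 = 0

22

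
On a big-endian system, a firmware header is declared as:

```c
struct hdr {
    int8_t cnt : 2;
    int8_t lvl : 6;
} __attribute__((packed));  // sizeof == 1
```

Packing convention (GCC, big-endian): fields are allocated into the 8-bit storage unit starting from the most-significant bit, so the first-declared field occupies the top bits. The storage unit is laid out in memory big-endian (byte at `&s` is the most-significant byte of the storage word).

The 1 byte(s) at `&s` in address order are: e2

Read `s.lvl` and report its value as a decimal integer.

-30

[0]=0xe2 (big-endian) → word 0xe2
cnt:2 @ bit 6 → (0xe2>>6)&0x3 = 0x3
lvl:6 @ bit 0 → (0xe2>>0)&0x3f = 0x22  ←
lvl signed 6b, MSB=1: 34 - 64 = -30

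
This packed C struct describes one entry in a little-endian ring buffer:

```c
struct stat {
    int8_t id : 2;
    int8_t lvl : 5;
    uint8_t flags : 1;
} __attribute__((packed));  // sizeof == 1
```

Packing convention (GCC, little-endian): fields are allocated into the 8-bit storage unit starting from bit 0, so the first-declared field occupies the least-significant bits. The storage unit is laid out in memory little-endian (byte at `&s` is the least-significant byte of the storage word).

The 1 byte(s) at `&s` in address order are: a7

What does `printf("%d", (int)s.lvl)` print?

[0]=0xa7 (little-endian) → word 0xa7
id [0+:2] = (word>>0) & 0x3 = 3
lvl [2+:5] = (word>>2) & 0x1f = 9  ←
flags [7+:1] = (word>>7) & 0x1 = 1
lvl signed 5b, MSB=0: value = 9

9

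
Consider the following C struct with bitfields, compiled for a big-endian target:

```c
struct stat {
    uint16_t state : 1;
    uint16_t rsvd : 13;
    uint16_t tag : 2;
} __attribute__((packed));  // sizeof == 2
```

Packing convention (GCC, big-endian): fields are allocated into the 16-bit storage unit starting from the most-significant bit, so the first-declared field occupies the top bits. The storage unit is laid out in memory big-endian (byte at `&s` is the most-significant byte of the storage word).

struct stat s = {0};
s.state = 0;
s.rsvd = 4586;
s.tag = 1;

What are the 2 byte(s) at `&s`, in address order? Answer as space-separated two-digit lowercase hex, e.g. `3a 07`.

47 a9

state (1b) val=0 bits=0x0 at bit 15: 0x0000
rsvd (13b) val=4586 bits=0x11ea at bit 2: 0x47a8
tag (2b) val=1 bits=0x1 at bit 0: 0x47a9
word = 0x47a9 → big-endian bytes:
  [0]=0x47  [1]=0xa9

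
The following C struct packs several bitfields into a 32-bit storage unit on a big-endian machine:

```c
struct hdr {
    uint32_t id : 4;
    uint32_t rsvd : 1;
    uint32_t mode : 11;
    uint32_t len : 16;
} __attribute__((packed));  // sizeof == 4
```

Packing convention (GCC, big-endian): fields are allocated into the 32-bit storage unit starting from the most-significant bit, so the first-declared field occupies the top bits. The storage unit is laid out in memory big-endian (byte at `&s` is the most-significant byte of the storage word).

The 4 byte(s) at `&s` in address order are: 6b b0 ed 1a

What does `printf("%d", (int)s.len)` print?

60698

[0]=0x6b [1]=0xb0 [2]=0xed [3]=0x1a (big-endian) → word 0x6bb0ed1a
id [28+:4] = (word>>28) & 0xf = 6
rsvd [27+:1] = (word>>27) & 0x1 = 1
mode [16+:11] = (word>>16) & 0x7ff = 944
len [0+:16] = (word>>0) & 0xffff = 60698  ←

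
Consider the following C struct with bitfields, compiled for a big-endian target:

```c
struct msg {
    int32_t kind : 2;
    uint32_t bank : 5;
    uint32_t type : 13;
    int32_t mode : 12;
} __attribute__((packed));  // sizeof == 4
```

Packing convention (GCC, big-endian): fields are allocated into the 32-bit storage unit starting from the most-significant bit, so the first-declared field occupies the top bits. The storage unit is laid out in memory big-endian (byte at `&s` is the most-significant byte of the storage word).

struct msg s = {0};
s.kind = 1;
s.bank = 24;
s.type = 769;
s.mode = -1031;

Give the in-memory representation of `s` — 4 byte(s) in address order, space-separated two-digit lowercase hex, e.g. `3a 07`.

70 30 1b f9

kind:2 = 1 → 0x1 << 30 → word 0x40000000
bank:5 = 24 → 0x18 << 25 → word 0x70000000
type:13 = 769 → 0x301 << 12 → word 0x70301000
mode:12 = -1031 → 0xbf9 << 0 → word 0x70301bf9
word = 0x70301bf9 → big-endian bytes:
  [0]=0x70  [1]=0x30  [2]=0x1b  [3]=0xf9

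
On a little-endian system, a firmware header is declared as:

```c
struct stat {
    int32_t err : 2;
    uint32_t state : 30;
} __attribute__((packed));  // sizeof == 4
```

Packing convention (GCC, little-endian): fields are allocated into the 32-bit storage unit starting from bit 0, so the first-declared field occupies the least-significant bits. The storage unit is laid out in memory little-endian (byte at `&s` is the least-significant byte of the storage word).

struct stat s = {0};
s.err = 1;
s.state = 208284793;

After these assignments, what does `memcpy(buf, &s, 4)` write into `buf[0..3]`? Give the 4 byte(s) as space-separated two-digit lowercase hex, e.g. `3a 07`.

e5 b1 a8 31

[0+:2] err=1 & 0x3 = 0x1; word=0x00000001
[2+:30] state=208284793 & 0x3fffffff = 0xc6a2c79; word=0x31a8b1e5
word = 0x31a8b1e5 → little-endian bytes:
  [0]=0xe5  [1]=0xb1  [2]=0xa8  [3]=0x31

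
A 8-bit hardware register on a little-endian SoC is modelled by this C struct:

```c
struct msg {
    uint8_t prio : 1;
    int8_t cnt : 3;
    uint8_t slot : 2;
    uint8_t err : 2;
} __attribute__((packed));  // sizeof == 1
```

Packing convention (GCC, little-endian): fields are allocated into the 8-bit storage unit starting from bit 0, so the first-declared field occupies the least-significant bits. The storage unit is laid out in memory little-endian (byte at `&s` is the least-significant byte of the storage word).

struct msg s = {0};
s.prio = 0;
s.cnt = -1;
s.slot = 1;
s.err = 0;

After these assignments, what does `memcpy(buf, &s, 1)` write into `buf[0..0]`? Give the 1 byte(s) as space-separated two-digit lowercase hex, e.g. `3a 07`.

[0+:1] prio=0 & 0x1 = 0x0; word=0x00
[1+:3] cnt=-1 & 0x7 = 0x7; word=0x0e
[4+:2] slot=1 & 0x3 = 0x1; word=0x1e
[6+:2] err=0 & 0x3 = 0x0; word=0x1e
word = 0x1e → little-endian bytes:
  [0]=0x1e

1e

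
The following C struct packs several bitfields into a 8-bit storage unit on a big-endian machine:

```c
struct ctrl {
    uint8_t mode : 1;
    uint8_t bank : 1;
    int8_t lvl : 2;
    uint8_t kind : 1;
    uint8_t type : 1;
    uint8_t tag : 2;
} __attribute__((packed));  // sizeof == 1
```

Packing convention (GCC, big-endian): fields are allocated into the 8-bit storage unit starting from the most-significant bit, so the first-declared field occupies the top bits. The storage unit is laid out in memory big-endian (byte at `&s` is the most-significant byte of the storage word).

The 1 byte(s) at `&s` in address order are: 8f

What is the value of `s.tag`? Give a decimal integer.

3

[0]=0x8f (big-endian) → word 0x8f
mode [7+:1] = (word>>7) & 0x1 = 1
bank [6+:1] = (word>>6) & 0x1 = 0
lvl [4+:2] = (word>>4) & 0x3 = 0
kind [3+:1] = (word>>3) & 0x1 = 1
type [2+:1] = (word>>2) & 0x1 = 1
tag [0+:2] = (word>>0) & 0x3 = 3  ←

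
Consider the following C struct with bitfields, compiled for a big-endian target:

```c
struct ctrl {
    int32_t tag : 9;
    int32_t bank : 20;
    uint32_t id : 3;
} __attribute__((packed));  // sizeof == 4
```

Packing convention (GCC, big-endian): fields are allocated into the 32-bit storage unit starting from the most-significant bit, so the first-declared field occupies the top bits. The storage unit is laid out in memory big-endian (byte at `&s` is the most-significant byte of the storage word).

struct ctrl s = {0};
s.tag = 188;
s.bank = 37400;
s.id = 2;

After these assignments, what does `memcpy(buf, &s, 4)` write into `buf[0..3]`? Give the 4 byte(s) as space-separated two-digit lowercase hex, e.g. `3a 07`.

tag:9 = 188 → 0xbc << 23 → word 0x5e000000
bank:20 = 37400 → 0x9218 << 3 → word 0x5e0490c0
id:3 = 2 → 0x2 << 0 → word 0x5e0490c2
word = 0x5e0490c2 → big-endian bytes:
  [0]=0x5e  [1]=0x04  [2]=0x90  [3]=0xc2

5e 04 90 c2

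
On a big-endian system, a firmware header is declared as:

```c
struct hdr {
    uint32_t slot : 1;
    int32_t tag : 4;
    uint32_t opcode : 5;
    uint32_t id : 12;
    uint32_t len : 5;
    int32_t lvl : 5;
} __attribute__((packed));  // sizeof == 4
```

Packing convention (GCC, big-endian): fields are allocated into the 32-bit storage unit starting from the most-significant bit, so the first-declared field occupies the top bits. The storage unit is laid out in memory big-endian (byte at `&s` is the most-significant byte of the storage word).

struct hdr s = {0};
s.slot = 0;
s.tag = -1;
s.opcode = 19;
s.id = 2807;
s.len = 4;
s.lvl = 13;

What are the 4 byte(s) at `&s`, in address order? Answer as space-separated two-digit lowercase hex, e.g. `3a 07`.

slot (1b) val=0 bits=0x0 at bit 31: 0x00000000
tag (4b) val=-1 bits=0xf at bit 27: 0x78000000
opcode (5b) val=19 bits=0x13 at bit 22: 0x7cc00000
id (12b) val=2807 bits=0xaf7 at bit 10: 0x7cebdc00
len (5b) val=4 bits=0x4 at bit 5: 0x7cebdc80
lvl (5b) val=13 bits=0xd at bit 0: 0x7cebdc8d
word = 0x7cebdc8d → big-endian bytes:
  [0]=0x7c  [1]=0xeb  [2]=0xdc  [3]=0x8d

7c eb dc 8d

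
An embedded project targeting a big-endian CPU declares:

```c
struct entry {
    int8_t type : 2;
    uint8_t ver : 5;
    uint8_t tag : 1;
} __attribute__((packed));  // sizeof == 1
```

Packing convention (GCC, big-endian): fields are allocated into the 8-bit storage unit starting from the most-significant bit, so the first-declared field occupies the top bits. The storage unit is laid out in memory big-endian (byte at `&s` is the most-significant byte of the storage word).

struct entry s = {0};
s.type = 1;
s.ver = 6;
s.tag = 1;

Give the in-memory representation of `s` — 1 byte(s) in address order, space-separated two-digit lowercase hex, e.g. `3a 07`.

[6+:2] type=1 & 0x3 = 0x1; word=0x40
[1+:5] ver=6 & 0x1f = 0x6; word=0x4c
[0+:1] tag=1 & 0x1 = 0x1; word=0x4d
word = 0x4d → big-endian bytes:
  [0]=0x4d

4d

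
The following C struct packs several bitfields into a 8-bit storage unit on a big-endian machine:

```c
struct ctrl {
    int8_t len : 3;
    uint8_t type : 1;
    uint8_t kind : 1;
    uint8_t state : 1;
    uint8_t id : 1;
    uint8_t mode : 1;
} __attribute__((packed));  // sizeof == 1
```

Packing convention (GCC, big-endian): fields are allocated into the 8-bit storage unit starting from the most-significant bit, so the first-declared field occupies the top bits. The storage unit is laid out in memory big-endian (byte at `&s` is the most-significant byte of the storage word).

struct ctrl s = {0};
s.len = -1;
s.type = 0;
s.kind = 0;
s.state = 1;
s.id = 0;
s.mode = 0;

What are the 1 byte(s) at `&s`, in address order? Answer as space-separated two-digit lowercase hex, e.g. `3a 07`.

e4

[5+:3] len=-1 & 0x7 = 0x7; word=0xe0
[4+:1] type=0 & 0x1 = 0x0; word=0xe0
[3+:1] kind=0 & 0x1 = 0x0; word=0xe0
[2+:1] state=1 & 0x1 = 0x1; word=0xe4
[1+:1] id=0 & 0x1 = 0x0; word=0xe4
[0+:1] mode=0 & 0x1 = 0x0; word=0xe4
word = 0xe4 → big-endian bytes:
  [0]=0xe4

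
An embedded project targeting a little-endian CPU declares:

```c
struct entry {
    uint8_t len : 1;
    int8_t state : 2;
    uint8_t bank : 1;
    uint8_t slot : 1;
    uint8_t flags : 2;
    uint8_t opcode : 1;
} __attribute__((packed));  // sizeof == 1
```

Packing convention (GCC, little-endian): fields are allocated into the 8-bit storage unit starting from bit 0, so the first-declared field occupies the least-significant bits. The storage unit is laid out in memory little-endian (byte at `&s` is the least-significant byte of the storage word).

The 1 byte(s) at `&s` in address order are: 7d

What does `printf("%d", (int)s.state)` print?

-2

[0]=0x7d (little-endian) → word 0x7d
len [0+:1] = (word>>0) & 0x1 = 1
state [1+:2] = (word>>1) & 0x3 = 2  ←
bank [3+:1] = (word>>3) & 0x1 = 1
slot [4+:1] = (word>>4) & 0x1 = 1
flags [5+:2] = (word>>5) & 0x3 = 3
opcode [7+:1] = (word>>7) & 0x1 = 0
state signed 2b, MSB=1: 2 - 4 = -2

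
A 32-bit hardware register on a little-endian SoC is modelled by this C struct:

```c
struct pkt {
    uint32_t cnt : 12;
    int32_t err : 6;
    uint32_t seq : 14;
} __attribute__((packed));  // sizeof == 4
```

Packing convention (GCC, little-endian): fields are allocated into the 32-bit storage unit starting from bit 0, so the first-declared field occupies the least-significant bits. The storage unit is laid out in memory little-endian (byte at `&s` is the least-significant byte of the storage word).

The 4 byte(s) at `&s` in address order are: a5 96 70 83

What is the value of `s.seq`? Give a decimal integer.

8412

[0]=0xa5 [1]=0x96 [2]=0x70 [3]=0x83 (little-endian) → word 0x837096a5
cnt [0+:12] = (word>>0) & 0xfff = 1701
err [12+:6] = (word>>12) & 0x3f = 9
seq [18+:14] = (word>>18) & 0x3fff = 8412  ←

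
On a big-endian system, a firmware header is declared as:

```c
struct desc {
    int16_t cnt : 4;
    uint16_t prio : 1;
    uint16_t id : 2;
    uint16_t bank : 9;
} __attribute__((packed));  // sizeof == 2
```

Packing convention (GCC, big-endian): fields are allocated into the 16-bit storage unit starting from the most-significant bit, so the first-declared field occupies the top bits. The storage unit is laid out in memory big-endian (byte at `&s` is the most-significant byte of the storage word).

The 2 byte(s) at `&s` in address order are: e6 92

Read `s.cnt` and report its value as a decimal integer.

[0]=0xe6 [1]=0x92 (big-endian) → word 0xe692
cnt:4 @ bit 12 → (0xe692>>12)&0xf = 0xe  ←
prio:1 @ bit 11 → (0xe692>>11)&0x1 = 0x0
id:2 @ bit 9 → (0xe692>>9)&0x3 = 0x3
bank:9 @ bit 0 → (0xe692>>0)&0x1ff = 0x92
cnt signed 4b, MSB=1: 14 - 16 = -2

-2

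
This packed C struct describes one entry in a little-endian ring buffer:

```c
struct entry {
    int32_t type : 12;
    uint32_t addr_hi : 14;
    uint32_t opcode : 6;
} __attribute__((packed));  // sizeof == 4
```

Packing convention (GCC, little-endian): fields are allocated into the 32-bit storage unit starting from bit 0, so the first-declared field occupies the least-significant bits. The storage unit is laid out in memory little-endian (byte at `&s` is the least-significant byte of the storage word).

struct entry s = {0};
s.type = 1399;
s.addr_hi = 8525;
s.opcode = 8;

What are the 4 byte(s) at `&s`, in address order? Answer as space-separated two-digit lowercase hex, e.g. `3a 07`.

77 d5 14 22

type (12b) val=1399 bits=0x577 at bit 0: 0x00000577
addr_hi (14b) val=8525 bits=0x214d at bit 12: 0x0214d577
opcode (6b) val=8 bits=0x8 at bit 26: 0x2214d577
word = 0x2214d577 → little-endian bytes:
  [0]=0x77  [1]=0xd5  [2]=0x14  [3]=0x22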